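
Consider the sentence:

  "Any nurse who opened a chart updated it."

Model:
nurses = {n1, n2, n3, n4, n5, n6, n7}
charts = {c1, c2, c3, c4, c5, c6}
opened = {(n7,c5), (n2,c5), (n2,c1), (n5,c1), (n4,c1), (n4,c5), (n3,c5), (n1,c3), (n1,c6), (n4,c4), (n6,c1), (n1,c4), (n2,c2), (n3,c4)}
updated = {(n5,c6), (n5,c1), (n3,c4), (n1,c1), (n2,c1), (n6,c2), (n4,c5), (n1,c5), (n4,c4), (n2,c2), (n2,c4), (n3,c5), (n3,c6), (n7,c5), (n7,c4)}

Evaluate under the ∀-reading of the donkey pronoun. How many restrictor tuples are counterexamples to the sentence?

"it" takes "a chart" as antecedent — a donkey pronoun bound across the clause boundary.
Strong reading: for every (n,c) with opened(n,c), updated(n,c).
Restrictor pairs: (n1,c3) ✗  (n1,c4) ✗  (n1,c6) ✗  (n2,c1) ✓  (n2,c2) ✓  (n2,c5) ✗  (n3,c4) ✓  (n3,c5) ✓  (n4,c1) ✗  (n4,c4) ✓  (n4,c5) ✓  (n5,c1) ✓  (n6,c1) ✗  (n7,c5) ✓
Counterexamples (restrictor pairs failing the scope): 6.

6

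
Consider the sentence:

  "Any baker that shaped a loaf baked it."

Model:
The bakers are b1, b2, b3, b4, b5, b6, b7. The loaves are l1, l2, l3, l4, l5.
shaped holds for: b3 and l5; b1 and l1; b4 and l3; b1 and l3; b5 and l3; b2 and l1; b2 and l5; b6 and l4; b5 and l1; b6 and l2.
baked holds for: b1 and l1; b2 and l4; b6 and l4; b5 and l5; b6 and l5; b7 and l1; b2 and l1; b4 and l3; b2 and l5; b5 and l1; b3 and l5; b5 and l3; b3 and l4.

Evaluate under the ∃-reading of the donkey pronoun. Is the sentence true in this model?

True

"it" takes "a loaf" as antecedent — a donkey pronoun bound across the clause boundary.
Weak reading: every baker b with some shaped-loaf has at least one shaped-loaf l such that baked(b,l).
Per baker: b1:✓  b2:✓  b3:✓  b4:✓  b5:✓  b6:✓
Every baker in the restrictor has a witness.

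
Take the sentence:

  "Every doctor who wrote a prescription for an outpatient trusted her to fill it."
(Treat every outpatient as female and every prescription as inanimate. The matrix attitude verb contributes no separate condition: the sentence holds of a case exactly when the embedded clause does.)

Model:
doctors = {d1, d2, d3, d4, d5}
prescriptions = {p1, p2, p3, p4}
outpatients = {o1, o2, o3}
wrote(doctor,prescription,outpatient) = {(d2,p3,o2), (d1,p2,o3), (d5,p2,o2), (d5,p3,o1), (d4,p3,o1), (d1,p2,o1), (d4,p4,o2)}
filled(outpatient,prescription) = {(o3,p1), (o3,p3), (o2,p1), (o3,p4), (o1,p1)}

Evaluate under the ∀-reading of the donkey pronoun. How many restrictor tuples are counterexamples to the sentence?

7

"her" takes "an outpatient" as antecedent and "it" takes "a prescription"; both are donkey pronouns co-varying with the restrictor.
Strong reading: for every (d,p,o) with wrote(d,p,o), filled(o,p).
Restrictor triples: (d1,p2,o1)→filled(o1,p2) ✗  (d1,p2,o3)→filled(o3,p2) ✗  (d2,p3,o2)→filled(o2,p3) ✗  (d4,p3,o1)→filled(o1,p3) ✗  (d4,p4,o2)→filled(o2,p4) ✗  (d5,p2,o2)→filled(o2,p2) ✗  (d5,p3,o1)→filled(o1,p3) ✗
Counterexamples (restrictor triples failing the scope): 7.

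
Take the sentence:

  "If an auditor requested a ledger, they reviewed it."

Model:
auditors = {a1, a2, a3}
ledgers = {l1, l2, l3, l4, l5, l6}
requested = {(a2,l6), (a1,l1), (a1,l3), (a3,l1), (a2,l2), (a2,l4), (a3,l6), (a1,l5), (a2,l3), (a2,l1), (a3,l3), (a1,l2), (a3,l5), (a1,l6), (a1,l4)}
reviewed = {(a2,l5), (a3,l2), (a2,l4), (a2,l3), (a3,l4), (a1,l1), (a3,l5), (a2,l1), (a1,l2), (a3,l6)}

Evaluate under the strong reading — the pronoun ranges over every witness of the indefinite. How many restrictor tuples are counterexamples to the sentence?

8

"it" takes "a ledger" as antecedent — a donkey pronoun bound across the clause boundary.
Strong reading: for every (a,l) with requested(a,l), reviewed(a,l).
Restrictor pairs: (a1,l1) ✓  (a1,l2) ✓  (a1,l3) ✗  (a1,l4) ✗  (a1,l5) ✗  (a1,l6) ✗  (a2,l1) ✓  (a2,l2) ✗  (a2,l3) ✓  (a2,l4) ✓  (a2,l6) ✗  (a3,l1) ✗  (a3,l3) ✗  (a3,l5) ✓  (a3,l6) ✓
Counterexamples (restrictor pairs failing the scope): 8.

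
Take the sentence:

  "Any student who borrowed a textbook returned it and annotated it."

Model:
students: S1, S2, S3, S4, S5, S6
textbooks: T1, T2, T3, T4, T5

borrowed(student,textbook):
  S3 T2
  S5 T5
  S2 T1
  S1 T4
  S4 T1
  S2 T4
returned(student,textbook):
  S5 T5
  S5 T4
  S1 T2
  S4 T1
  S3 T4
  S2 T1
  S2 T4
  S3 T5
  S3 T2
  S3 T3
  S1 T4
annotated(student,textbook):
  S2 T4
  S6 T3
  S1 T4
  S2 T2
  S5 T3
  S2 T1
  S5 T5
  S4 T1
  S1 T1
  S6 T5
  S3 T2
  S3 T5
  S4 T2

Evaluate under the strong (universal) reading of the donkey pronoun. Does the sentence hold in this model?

"it" takes "a textbook" as antecedent — a donkey pronoun bound across the clause boundary.
Strong reading: for every (s,t) with borrowed(s,t), returned(s,t) ∧ annotated(s,t).
Restrictor pairs: (S1,T4) ✓  (S2,T1) ✓  (S2,T4) ✓  (S3,T2) ✓  (S4,T1) ✓  (S5,T5) ✓
Every restrictor pair satisfies the scope.

True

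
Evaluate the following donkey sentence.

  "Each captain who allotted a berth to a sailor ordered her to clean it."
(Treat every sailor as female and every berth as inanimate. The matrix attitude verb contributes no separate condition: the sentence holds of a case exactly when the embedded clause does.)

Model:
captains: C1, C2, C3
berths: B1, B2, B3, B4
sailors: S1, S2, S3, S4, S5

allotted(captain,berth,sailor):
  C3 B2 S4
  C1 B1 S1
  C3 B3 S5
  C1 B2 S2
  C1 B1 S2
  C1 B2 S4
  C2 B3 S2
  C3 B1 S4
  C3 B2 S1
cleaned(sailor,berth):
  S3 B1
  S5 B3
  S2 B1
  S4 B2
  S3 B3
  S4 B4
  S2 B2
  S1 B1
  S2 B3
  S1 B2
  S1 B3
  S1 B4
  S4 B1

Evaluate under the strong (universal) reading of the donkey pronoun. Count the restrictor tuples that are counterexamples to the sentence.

"her" takes "a sailor" as antecedent and "it" takes "a berth"; both are donkey pronouns co-varying with the restrictor.
Strong reading: for every (c,b,s) with allotted(c,b,s), cleaned(s,b).
Restrictor triples: (C1,B1,S1)→cleaned(S1,B1) ✓  (C1,B1,S2)→cleaned(S2,B1) ✓  (C1,B2,S2)→cleaned(S2,B2) ✓  (C1,B2,S4)→cleaned(S4,B2) ✓  (C2,B3,S2)→cleaned(S2,B3) ✓  (C3,B1,S4)→cleaned(S4,B1) ✓  (C3,B2,S1)→cleaned(S1,B2) ✓  (C3,B2,S4)→cleaned(S4,B2) ✓  (C3,B3,S5)→cleaned(S5,B3) ✓
Counterexamples (restrictor triples failing the scope): 0.

0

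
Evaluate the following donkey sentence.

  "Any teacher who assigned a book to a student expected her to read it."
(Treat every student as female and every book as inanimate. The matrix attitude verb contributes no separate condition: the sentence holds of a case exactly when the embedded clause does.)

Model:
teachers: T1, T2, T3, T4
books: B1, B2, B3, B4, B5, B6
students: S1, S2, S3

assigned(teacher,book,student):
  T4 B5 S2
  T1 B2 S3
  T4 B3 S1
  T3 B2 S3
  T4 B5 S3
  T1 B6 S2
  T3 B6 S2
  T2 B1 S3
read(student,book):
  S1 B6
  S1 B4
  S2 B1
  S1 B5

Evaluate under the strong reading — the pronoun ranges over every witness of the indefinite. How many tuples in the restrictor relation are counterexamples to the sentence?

"her" takes "a student" as antecedent and "it" takes "a book"; both are donkey pronouns co-varying with the restrictor.
Strong reading: for every (t,b,s) with assigned(t,b,s), read(s,b).
Restrictor triples: (T1,B2,S3)→read(S3,B2) ✗  (T1,B6,S2)→read(S2,B6) ✗  (T2,B1,S3)→read(S3,B1) ✗  (T3,B2,S3)→read(S3,B2) ✗  (T3,B6,S2)→read(S2,B6) ✗  (T4,B3,S1)→read(S1,B3) ✗  (T4,B5,S2)→read(S2,B5) ✗  (T4,B5,S3)→read(S3,B5) ✗
Counterexamples (restrictor triples failing the scope): 8.

8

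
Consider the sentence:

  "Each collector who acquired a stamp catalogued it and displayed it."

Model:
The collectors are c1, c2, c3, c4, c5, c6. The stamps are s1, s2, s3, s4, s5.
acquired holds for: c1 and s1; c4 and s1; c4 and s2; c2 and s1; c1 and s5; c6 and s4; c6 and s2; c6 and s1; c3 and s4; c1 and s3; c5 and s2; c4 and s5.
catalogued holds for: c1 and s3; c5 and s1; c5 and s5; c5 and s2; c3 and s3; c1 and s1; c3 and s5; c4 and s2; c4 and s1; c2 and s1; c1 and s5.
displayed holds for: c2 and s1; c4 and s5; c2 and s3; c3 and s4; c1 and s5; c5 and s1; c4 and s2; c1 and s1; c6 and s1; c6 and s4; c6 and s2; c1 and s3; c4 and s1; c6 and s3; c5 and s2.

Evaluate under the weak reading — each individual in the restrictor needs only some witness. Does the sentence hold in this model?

"it" takes "a stamp" as antecedent — a donkey pronoun bound across the clause boundary.
Weak reading: every collector c with some acquired-stamp has at least one acquired-stamp s such that catalogued(c,s) ∧ displayed(c,s).
Per collector: c1:✓  c2:✓  c3:✗  c4:✓  c5:✓  c6:✗
c3 has no witness among its acquired-stamps.

False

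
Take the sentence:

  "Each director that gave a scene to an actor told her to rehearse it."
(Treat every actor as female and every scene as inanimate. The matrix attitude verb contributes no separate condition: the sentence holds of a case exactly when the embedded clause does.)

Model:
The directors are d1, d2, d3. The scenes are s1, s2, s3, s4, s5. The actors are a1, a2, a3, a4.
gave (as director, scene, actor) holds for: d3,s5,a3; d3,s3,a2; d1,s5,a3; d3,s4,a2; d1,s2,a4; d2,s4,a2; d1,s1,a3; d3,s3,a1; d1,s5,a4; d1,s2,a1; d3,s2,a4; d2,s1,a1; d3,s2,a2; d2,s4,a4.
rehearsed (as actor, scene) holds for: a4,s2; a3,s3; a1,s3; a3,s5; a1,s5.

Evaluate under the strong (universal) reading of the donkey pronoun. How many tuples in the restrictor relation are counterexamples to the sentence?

9

"her" takes "an actor" as antecedent and "it" takes "a scene"; both are donkey pronouns co-varying with the restrictor.
Strong reading: for every (d,s,a) with gave(d,s,a), rehearsed(a,s).
Restrictor triples: (d1,s1,a3)→rehearsed(a3,s1) ✗  (d1,s2,a1)→rehearsed(a1,s2) ✗  (d1,s2,a4)→rehearsed(a4,s2) ✓  (d1,s5,a3)→rehearsed(a3,s5) ✓  (d1,s5,a4)→rehearsed(a4,s5) ✗  (d2,s1,a1)→rehearsed(a1,s1) ✗  (d2,s4,a2)→rehearsed(a2,s4) ✗  (d2,s4,a4)→rehearsed(a4,s4) ✗  (d3,s2,a2)→rehearsed(a2,s2) ✗  (d3,s2,a4)→rehearsed(a4,s2) ✓  (d3,s3,a1)→rehearsed(a1,s3) ✓  (d3,s3,a2)→rehearsed(a2,s3) ✗  (d3,s4,a2)→rehearsed(a2,s4) ✗  (d3,s5,a3)→rehearsed(a3,s5) ✓
Counterexamples (restrictor triples failing the scope): 9.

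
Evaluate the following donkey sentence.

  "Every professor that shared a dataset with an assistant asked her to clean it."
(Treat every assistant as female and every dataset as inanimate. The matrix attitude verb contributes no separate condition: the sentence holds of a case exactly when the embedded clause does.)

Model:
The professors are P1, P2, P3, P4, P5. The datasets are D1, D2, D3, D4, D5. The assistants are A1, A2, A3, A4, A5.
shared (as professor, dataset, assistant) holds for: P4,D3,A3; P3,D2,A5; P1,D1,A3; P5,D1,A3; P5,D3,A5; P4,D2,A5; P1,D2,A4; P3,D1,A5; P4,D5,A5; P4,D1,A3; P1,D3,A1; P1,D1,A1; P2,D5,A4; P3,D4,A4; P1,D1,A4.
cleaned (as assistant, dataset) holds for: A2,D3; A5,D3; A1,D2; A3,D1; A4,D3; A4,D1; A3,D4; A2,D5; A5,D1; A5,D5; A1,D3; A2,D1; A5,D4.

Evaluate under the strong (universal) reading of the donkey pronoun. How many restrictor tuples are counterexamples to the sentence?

7

"her" takes "an assistant" as antecedent and "it" takes "a dataset"; both are donkey pronouns co-varying with the restrictor.
Strong reading: for every (p,d,a) with shared(p,d,a), cleaned(a,d).
Restrictor triples: (P1,D1,A1)→cleaned(A1,D1) ✗  (P1,D1,A3)→cleaned(A3,D1) ✓  (P1,D1,A4)→cleaned(A4,D1) ✓  (P1,D2,A4)→cleaned(A4,D2) ✗  (P1,D3,A1)→cleaned(A1,D3) ✓  (P2,D5,A4)→cleaned(A4,D5) ✗  (P3,D1,A5)→cleaned(A5,D1) ✓  (P3,D2,A5)→cleaned(A5,D2) ✗  (P3,D4,A4)→cleaned(A4,D4) ✗  (P4,D1,A3)→cleaned(A3,D1) ✓  (P4,D2,A5)→cleaned(A5,D2) ✗  (P4,D3,A3)→cleaned(A3,D3) ✗  (P4,D5,A5)→cleaned(A5,D5) ✓  (P5,D1,A3)→cleaned(A3,D1) ✓  (P5,D3,A5)→cleaned(A5,D3) ✓
Counterexamples (restrictor triples failing the scope): 7.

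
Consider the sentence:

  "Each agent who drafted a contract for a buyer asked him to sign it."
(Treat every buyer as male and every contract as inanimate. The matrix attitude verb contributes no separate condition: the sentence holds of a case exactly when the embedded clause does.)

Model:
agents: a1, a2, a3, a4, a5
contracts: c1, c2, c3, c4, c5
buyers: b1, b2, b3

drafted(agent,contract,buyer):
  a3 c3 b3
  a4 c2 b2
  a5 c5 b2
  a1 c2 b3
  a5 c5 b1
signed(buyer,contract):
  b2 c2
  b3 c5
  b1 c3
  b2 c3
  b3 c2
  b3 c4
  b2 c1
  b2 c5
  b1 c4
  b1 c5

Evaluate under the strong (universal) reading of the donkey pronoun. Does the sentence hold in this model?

"him" takes "a buyer" as antecedent and "it" takes "a contract"; both are donkey pronouns co-varying with the restrictor.
Strong reading: for every (a,c,b) with drafted(a,c,b), signed(b,c).
Restrictor triples: (a1,c2,b3)→signed(b3,c2) ✓  (a3,c3,b3)→signed(b3,c3) ✗  (a4,c2,b2)→signed(b2,c2) ✓  (a5,c5,b1)→signed(b1,c5) ✓  (a5,c5,b2)→signed(b2,c5) ✓
Counterexample: (a3,c3,b3) — signed(b3,c3) does not hold.

False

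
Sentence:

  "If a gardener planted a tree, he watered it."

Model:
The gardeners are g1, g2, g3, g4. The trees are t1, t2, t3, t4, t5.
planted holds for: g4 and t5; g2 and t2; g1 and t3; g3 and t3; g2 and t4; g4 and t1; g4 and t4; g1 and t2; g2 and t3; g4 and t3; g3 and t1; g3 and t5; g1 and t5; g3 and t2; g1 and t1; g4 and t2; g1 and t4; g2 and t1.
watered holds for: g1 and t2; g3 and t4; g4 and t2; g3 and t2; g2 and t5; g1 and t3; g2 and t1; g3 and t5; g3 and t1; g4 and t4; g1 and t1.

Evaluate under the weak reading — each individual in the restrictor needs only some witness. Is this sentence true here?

"it" takes "a tree" as antecedent — a donkey pronoun bound across the clause boundary.
Weak reading: every gardener g with some planted-tree has at least one planted-tree t such that watered(g,t).
Per gardener: g1:✓  g2:✓  g3:✓  g4:✓
Every gardener in the restrictor has a witness.

True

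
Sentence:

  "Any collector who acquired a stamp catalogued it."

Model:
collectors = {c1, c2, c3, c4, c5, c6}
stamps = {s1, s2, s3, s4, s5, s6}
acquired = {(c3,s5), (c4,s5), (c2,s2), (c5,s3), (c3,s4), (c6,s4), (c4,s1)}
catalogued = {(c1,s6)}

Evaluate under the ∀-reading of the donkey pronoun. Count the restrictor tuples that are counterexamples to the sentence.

7

"it" takes "a stamp" as antecedent — a donkey pronoun bound across the clause boundary.
Strong reading: for every (c,s) with acquired(c,s), catalogued(c,s).
Restrictor pairs: (c2,s2) ✗  (c3,s4) ✗  (c3,s5) ✗  (c4,s1) ✗  (c4,s5) ✗  (c5,s3) ✗  (c6,s4) ✗
Counterexamples (restrictor pairs failing the scope): 7.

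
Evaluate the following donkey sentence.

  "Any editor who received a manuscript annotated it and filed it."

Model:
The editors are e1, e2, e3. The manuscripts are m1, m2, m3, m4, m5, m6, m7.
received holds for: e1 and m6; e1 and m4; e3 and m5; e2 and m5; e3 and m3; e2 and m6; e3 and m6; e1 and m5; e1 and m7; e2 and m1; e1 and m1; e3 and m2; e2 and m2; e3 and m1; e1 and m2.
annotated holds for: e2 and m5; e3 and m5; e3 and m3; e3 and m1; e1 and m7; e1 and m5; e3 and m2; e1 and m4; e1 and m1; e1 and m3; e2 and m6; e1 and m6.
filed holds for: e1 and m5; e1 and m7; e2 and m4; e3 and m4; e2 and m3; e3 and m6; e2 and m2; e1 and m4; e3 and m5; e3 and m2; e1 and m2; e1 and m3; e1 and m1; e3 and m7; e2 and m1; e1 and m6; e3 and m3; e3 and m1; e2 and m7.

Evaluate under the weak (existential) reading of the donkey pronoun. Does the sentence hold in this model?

False

"it" takes "a manuscript" as antecedent — a donkey pronoun bound across the clause boundary.
Weak reading: every editor e with some received-manuscript has at least one received-manuscript m such that annotated(e,m) ∧ filed(e,m).
Per editor: e1:✓  e2:✗  e3:✓
e2 has no witness among its received-manuscripts.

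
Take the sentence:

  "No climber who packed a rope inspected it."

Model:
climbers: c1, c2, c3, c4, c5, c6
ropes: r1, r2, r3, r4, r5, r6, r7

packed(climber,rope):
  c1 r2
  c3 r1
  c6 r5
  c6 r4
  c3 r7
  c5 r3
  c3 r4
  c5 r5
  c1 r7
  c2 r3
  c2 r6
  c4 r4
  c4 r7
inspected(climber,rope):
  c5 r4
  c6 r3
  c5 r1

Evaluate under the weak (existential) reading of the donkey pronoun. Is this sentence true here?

True

"it" takes "a rope" as antecedent — a donkey pronoun bound across the clause boundary.
Truth condition: for no (c,r) with packed(c,r) does inspected(c,r) hold.
Restrictor pairs — does the scope hold? (c1,r2):fails  (c1,r7):fails  (c2,r3):fails  (c2,r6):fails  (c3,r1):fails  (c3,r4):fails  (c3,r7):fails  (c4,r4):fails  (c4,r7):fails  (c5,r3):fails  (c5,r5):fails  (c6,r4):fails  (c6,r5):fails
Scope holds for no restrictor pair, so the sentence is true.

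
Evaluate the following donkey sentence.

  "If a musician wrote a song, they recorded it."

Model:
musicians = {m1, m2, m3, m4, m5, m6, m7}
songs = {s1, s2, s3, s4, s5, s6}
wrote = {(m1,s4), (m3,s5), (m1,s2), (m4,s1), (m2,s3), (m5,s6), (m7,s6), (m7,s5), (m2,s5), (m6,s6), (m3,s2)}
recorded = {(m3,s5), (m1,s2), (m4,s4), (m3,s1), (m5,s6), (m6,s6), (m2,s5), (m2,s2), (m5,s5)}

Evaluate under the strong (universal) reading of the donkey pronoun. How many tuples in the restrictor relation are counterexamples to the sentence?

6

"it" takes "a song" as antecedent — a donkey pronoun bound across the clause boundary.
Strong reading: for every (m,s) with wrote(m,s), recorded(m,s).
Restrictor pairs: (m1,s2) ✓  (m1,s4) ✗  (m2,s3) ✗  (m2,s5) ✓  (m3,s2) ✗  (m3,s5) ✓  (m4,s1) ✗  (m5,s6) ✓  (m6,s6) ✓  (m7,s5) ✗  (m7,s6) ✗
Counterexamples (restrictor pairs failing the scope): 6.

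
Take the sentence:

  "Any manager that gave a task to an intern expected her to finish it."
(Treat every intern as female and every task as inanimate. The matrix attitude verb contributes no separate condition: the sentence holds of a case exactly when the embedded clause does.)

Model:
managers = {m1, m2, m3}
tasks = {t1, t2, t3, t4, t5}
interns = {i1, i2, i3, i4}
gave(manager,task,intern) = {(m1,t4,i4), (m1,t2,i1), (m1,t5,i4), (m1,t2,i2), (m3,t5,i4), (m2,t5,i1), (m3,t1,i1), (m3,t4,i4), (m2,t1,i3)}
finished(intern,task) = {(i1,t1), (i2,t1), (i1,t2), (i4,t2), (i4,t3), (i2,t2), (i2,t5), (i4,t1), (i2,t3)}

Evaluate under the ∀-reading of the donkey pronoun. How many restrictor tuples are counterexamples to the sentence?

"her" takes "an intern" as antecedent and "it" takes "a task"; both are donkey pronouns co-varying with the restrictor.
Strong reading: for every (m,t,i) with gave(m,t,i), finished(i,t).
Restrictor triples: (m1,t2,i1)→finished(i1,t2) ✓  (m1,t2,i2)→finished(i2,t2) ✓  (m1,t4,i4)→finished(i4,t4) ✗  (m1,t5,i4)→finished(i4,t5) ✗  (m2,t1,i3)→finished(i3,t1) ✗  (m2,t5,i1)→finished(i1,t5) ✗  (m3,t1,i1)→finished(i1,t1) ✓  (m3,t4,i4)→finished(i4,t4) ✗  (m3,t5,i4)→finished(i4,t5) ✗
Counterexamples (restrictor triples failing the scope): 6.

6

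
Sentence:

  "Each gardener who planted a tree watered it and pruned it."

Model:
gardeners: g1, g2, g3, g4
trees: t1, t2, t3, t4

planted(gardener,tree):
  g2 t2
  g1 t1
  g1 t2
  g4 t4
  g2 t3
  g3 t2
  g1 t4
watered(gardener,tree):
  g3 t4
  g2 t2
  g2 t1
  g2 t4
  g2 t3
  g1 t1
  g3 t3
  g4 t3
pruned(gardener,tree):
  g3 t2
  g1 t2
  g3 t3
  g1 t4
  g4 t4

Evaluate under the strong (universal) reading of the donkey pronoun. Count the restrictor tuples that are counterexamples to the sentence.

"it" takes "a tree" as antecedent — a donkey pronoun bound across the clause boundary.
Strong reading: for every (g,t) with planted(g,t), watered(g,t) ∧ pruned(g,t).
Restrictor pairs: (g1,t1) ✗  (g1,t2) ✗  (g1,t4) ✗  (g2,t2) ✗  (g2,t3) ✗  (g3,t2) ✗  (g4,t4) ✗
Counterexamples (restrictor pairs failing the scope): 7.

7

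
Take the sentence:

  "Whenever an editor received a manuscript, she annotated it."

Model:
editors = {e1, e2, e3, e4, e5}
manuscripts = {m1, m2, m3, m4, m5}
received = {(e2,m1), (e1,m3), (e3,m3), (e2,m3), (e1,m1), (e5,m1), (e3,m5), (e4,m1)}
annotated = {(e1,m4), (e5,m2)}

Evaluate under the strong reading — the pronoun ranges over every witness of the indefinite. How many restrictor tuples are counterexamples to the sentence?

8

"it" takes "a manuscript" as antecedent — a donkey pronoun bound across the clause boundary.
Strong reading: for every (e,m) with received(e,m), annotated(e,m).
Restrictor pairs: (e1,m1) ✗  (e1,m3) ✗  (e2,m1) ✗  (e2,m3) ✗  (e3,m3) ✗  (e3,m5) ✗  (e4,m1) ✗  (e5,m1) ✗
Counterexamples (restrictor pairs failing the scope): 8.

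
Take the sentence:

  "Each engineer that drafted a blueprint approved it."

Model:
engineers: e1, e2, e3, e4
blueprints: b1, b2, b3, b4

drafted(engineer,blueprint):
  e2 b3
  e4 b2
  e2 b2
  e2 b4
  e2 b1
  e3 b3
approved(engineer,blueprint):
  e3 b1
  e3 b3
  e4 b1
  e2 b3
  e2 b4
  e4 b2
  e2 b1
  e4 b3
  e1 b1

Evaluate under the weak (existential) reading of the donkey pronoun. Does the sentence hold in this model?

"it" takes "a blueprint" as antecedent — a donkey pronoun bound across the clause boundary.
Weak reading: every engineer e with some drafted-blueprint has at least one drafted-blueprint b such that approved(e,b).
Per engineer: e2:✓  e3:✓  e4:✓
Every engineer in the restrictor has a witness.

True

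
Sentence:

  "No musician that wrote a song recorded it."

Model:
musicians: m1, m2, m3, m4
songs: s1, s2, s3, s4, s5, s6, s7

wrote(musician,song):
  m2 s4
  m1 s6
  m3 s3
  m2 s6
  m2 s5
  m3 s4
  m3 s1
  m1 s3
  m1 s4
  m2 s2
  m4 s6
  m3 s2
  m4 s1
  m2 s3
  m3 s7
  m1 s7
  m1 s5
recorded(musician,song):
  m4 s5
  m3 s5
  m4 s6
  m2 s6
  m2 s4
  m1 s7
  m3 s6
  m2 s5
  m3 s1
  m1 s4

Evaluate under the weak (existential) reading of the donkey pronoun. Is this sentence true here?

False

"it" takes "a song" as antecedent — a donkey pronoun bound across the clause boundary.
Truth condition: for no (m,s) with wrote(m,s) does recorded(m,s) hold.
Restrictor pairs — does the scope hold? (m1,s3):fails  (m1,s4):holds  (m1,s5):fails  (m1,s6):fails  (m1,s7):holds  (m2,s2):fails  (m2,s3):fails  (m2,s4):holds  (m2,s5):holds  (m2,s6):holds  (m3,s1):holds  (m3,s2):fails  (m3,s3):fails  (m3,s4):fails  (m3,s7):fails  (m4,s1):fails  (m4,s6):holds
Scope holds for 7 pair(s), so the sentence is false.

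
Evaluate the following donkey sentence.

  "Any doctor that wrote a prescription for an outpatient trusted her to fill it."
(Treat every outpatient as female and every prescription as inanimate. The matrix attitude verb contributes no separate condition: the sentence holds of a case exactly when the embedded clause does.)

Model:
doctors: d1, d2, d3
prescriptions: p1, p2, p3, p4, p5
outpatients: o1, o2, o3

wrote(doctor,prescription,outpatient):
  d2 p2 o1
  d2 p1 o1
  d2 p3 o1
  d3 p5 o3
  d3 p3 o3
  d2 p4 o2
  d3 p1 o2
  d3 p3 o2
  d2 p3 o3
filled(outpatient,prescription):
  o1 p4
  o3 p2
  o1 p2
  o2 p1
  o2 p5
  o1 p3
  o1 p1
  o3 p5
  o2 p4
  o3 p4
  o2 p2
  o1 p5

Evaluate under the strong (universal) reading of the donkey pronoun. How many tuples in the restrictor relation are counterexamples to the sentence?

"her" takes "an outpatient" as antecedent and "it" takes "a prescription"; both are donkey pronouns co-varying with the restrictor.
Strong reading: for every (d,p,o) with wrote(d,p,o), filled(o,p).
Restrictor triples: (d2,p1,o1)→filled(o1,p1) ✓  (d2,p2,o1)→filled(o1,p2) ✓  (d2,p3,o1)→filled(o1,p3) ✓  (d2,p3,o3)→filled(o3,p3) ✗  (d2,p4,o2)→filled(o2,p4) ✓  (d3,p1,o2)→filled(o2,p1) ✓  (d3,p3,o2)→filled(o2,p3) ✗  (d3,p3,o3)→filled(o3,p3) ✗  (d3,p5,o3)→filled(o3,p5) ✓
Counterexamples (restrictor triples failing the scope): 3.

3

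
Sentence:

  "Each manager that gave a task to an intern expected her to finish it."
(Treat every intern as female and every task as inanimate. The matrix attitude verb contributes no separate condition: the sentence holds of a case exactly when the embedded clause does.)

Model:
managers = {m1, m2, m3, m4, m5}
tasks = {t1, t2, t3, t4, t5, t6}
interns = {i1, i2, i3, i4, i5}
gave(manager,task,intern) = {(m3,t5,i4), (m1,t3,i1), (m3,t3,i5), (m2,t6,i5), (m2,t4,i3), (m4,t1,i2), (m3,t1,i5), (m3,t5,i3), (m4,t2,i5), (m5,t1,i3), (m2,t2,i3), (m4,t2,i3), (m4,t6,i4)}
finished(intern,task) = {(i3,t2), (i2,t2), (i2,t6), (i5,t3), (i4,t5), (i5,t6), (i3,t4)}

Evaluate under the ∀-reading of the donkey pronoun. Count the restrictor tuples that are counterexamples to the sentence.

7

"her" takes "an intern" as antecedent and "it" takes "a task"; both are donkey pronouns co-varying with the restrictor.
Strong reading: for every (m,t,i) with gave(m,t,i), finished(i,t).
Restrictor triples: (m1,t3,i1)→finished(i1,t3) ✗  (m2,t2,i3)→finished(i3,t2) ✓  (m2,t4,i3)→finished(i3,t4) ✓  (m2,t6,i5)→finished(i5,t6) ✓  (m3,t1,i5)→finished(i5,t1) ✗  (m3,t3,i5)→finished(i5,t3) ✓  (m3,t5,i3)→finished(i3,t5) ✗  (m3,t5,i4)→finished(i4,t5) ✓  (m4,t1,i2)→finished(i2,t1) ✗  (m4,t2,i3)→finished(i3,t2) ✓  (m4,t2,i5)→finished(i5,t2) ✗  (m4,t6,i4)→finished(i4,t6) ✗  (m5,t1,i3)→finished(i3,t1) ✗
Counterexamples (restrictor triples failing the scope): 7.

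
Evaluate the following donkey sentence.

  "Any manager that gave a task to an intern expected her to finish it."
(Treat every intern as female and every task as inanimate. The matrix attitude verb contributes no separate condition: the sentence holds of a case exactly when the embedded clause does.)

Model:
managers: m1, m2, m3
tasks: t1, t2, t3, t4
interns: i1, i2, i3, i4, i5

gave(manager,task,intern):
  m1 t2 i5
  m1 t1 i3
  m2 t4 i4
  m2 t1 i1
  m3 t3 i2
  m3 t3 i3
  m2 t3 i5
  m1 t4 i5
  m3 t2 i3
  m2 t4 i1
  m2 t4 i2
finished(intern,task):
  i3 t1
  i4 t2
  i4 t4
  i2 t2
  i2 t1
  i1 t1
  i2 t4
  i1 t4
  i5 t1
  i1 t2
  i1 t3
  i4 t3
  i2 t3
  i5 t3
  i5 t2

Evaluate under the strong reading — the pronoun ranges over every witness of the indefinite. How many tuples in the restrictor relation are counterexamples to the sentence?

3

"her" takes "an intern" as antecedent and "it" takes "a task"; both are donkey pronouns co-varying with the restrictor.
Strong reading: for every (m,t,i) with gave(m,t,i), finished(i,t).
Restrictor triples: (m1,t1,i3)→finished(i3,t1) ✓  (m1,t2,i5)→finished(i5,t2) ✓  (m1,t4,i5)→finished(i5,t4) ✗  (m2,t1,i1)→finished(i1,t1) ✓  (m2,t3,i5)→finished(i5,t3) ✓  (m2,t4,i1)→finished(i1,t4) ✓  (m2,t4,i2)→finished(i2,t4) ✓  (m2,t4,i4)→finished(i4,t4) ✓  (m3,t2,i3)→finished(i3,t2) ✗  (m3,t3,i2)→finished(i2,t3) ✓  (m3,t3,i3)→finished(i3,t3) ✗
Counterexamples (restrictor triples failing the scope): 3.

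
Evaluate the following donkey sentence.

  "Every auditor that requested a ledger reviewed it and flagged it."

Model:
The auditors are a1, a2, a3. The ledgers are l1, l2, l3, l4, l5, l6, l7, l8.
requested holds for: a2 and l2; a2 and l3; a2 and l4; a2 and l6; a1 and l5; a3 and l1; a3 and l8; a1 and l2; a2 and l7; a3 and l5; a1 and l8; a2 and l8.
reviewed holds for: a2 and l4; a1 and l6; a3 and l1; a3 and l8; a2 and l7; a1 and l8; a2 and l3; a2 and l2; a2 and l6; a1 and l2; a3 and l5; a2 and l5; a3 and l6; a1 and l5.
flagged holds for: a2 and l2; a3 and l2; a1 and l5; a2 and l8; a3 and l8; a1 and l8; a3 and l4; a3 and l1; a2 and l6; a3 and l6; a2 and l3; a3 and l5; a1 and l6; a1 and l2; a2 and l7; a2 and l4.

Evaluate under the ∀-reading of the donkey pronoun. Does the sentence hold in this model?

False

"it" takes "a ledger" as antecedent — a donkey pronoun bound across the clause boundary.
Strong reading: for every (a,l) with requested(a,l), reviewed(a,l) ∧ flagged(a,l).
Restrictor pairs: (a1,l2) ✓  (a1,l5) ✓  (a1,l8) ✓  (a2,l2) ✓  (a2,l3) ✓  (a2,l4) ✓  (a2,l6) ✓  (a2,l7) ✓  (a2,l8) ✗  (a3,l1) ✓  (a3,l5) ✓  (a3,l8) ✓
Counterexample: (a2,l8) is in requested but fails the scope.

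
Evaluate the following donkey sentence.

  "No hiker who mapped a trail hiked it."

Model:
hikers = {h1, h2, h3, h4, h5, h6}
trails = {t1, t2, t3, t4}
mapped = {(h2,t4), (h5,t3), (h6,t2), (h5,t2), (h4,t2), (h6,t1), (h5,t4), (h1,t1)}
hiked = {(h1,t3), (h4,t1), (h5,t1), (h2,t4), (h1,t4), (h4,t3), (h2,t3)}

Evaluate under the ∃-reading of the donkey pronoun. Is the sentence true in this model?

"it" takes "a trail" as antecedent — a donkey pronoun bound across the clause boundary.
Truth condition: for no (h,t) with mapped(h,t) does hiked(h,t) hold.
Restrictor pairs — does the scope hold? (h1,t1):fails  (h2,t4):holds  (h4,t2):fails  (h5,t2):fails  (h5,t3):fails  (h5,t4):fails  (h6,t1):fails  (h6,t2):fails
Scope holds for 1 pair(s), so the sentence is false.

False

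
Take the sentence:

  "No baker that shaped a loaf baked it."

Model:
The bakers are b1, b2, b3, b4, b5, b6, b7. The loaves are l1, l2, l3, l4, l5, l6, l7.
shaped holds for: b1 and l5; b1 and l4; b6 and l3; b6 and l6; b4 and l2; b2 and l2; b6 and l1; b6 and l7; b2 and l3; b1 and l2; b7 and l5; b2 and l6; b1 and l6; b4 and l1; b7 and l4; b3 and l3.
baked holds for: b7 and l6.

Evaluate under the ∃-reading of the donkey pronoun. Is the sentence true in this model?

"it" takes "a loaf" as antecedent — a donkey pronoun bound across the clause boundary.
Truth condition: for no (b,l) with shaped(b,l) does baked(b,l) hold.
Restrictor pairs — does the scope hold? (b1,l2):fails  (b1,l4):fails  (b1,l5):fails  (b1,l6):fails  (b2,l2):fails  (b2,l3):fails  (b2,l6):fails  (b3,l3):fails  (b4,l1):fails  (b4,l2):fails  (b6,l1):fails  (b6,l3):fails  (b6,l6):fails  (b6,l7):fails  (b7,l4):fails  (b7,l5):fails
Scope holds for no restrictor pair, so the sentence is true.

True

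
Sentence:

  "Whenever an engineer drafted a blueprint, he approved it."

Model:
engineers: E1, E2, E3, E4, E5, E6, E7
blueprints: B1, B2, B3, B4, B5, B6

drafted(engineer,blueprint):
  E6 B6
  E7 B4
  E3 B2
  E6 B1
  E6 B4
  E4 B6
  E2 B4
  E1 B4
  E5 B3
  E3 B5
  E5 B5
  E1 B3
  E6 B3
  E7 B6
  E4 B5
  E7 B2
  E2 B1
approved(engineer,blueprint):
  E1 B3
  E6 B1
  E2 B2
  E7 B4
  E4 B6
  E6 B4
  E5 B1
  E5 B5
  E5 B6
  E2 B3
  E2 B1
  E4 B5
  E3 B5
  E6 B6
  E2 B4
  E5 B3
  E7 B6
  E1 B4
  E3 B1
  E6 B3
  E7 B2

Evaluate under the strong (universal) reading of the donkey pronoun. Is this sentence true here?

False

"it" takes "a blueprint" as antecedent — a donkey pronoun bound across the clause boundary.
Strong reading: for every (e,b) with drafted(e,b), approved(e,b).
Restrictor pairs: (E1,B3) ✓  (E1,B4) ✓  (E2,B1) ✓  (E2,B4) ✓  (E3,B2) ✗  (E3,B5) ✓  (E4,B5) ✓  (E4,B6) ✓  (E5,B3) ✓  (E5,B5) ✓  (E6,B1) ✓  (E6,B3) ✓  (E6,B4) ✓  (E6,B6) ✓  (E7,B2) ✓  (E7,B4) ✓  (E7,B6) ✓
Counterexample: (E3,B2) is in drafted but fails the scope.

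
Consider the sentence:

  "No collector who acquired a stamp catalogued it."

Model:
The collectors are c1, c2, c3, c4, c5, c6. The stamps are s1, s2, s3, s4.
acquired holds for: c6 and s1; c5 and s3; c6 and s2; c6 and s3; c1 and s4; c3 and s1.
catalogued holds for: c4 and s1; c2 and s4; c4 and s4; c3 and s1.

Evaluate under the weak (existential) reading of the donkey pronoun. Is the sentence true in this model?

"it" takes "a stamp" as antecedent — a donkey pronoun bound across the clause boundary.
Truth condition: for no (c,s) with acquired(c,s) does catalogued(c,s) hold.
Restrictor pairs — does the scope hold? (c1,s4):fails  (c3,s1):holds  (c5,s3):fails  (c6,s1):fails  (c6,s2):fails  (c6,s3):fails
Scope holds for 1 pair(s), so the sentence is false.

False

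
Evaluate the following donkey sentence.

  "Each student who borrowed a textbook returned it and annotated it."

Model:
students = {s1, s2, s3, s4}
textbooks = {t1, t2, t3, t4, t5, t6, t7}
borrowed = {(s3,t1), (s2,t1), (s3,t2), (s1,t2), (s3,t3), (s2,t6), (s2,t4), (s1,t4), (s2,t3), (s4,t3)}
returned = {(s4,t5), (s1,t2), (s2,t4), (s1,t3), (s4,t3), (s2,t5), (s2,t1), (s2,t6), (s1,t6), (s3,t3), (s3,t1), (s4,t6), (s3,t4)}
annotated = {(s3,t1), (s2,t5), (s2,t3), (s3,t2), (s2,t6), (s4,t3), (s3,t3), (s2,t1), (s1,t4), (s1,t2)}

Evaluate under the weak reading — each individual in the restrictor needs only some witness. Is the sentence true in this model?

"it" takes "a textbook" as antecedent — a donkey pronoun bound across the clause boundary.
Weak reading: every student s with some borrowed-textbook has at least one borrowed-textbook t such that returned(s,t) ∧ annotated(s,t).
Per student: s1:✓  s2:✓  s3:✓  s4:✓
Every student in the restrictor has a witness.

True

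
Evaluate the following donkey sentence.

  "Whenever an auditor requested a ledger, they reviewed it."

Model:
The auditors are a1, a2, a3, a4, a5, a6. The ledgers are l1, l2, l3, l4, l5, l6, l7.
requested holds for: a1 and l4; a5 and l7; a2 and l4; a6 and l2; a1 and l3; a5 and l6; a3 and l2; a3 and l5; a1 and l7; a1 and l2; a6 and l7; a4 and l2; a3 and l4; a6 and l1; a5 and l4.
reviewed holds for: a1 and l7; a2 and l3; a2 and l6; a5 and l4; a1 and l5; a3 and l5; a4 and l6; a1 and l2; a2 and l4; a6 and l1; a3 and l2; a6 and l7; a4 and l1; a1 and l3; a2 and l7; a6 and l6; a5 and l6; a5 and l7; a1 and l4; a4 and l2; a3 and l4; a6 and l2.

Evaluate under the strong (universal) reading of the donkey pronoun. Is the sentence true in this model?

"it" takes "a ledger" as antecedent — a donkey pronoun bound across the clause boundary.
Strong reading: for every (a,l) with requested(a,l), reviewed(a,l).
Restrictor pairs: (a1,l2) ✓  (a1,l3) ✓  (a1,l4) ✓  (a1,l7) ✓  (a2,l4) ✓  (a3,l2) ✓  (a3,l4) ✓  (a3,l5) ✓  (a4,l2) ✓  (a5,l4) ✓  (a5,l6) ✓  (a5,l7) ✓  (a6,l1) ✓  (a6,l2) ✓  (a6,l7) ✓
Every restrictor pair satisfies the scope.

True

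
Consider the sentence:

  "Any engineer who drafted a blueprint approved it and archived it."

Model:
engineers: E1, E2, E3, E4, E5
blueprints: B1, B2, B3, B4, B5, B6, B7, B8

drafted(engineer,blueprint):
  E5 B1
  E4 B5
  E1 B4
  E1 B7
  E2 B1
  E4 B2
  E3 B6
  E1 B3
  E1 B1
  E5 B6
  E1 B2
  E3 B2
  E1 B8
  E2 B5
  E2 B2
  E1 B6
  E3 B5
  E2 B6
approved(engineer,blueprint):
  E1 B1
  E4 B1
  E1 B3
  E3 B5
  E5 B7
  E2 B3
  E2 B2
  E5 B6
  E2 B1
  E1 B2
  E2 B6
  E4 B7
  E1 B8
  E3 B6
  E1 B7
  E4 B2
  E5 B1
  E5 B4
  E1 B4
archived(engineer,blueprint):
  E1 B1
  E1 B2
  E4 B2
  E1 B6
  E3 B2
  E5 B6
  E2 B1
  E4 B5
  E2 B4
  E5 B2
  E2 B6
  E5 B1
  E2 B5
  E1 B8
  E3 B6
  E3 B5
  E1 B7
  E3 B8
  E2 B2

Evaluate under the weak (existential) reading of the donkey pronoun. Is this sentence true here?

True

"it" takes "a blueprint" as antecedent — a donkey pronoun bound across the clause boundary.
Weak reading: every engineer e with some drafted-blueprint has at least one drafted-blueprint b such that approved(e,b) ∧ archived(e,b).
Per engineer: E1:✓  E2:✓  E3:✓  E4:✓  E5:✓
Every engineer in the restrictor has a witness.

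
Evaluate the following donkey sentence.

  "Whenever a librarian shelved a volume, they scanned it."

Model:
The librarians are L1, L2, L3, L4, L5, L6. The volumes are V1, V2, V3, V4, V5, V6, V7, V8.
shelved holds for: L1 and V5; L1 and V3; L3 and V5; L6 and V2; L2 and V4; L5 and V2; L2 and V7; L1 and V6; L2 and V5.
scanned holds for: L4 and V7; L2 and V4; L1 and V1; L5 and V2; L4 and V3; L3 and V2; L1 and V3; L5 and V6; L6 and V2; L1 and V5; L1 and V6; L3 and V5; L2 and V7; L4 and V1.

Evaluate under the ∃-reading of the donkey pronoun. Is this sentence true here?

True

"it" takes "a volume" as antecedent — a donkey pronoun bound across the clause boundary.
Weak reading: every librarian l with some shelved-volume has at least one shelved-volume v such that scanned(l,v).
Per librarian: L1:✓  L2:✓  L3:✓  L5:✓  L6:✓
Every librarian in the restrictor has a witness.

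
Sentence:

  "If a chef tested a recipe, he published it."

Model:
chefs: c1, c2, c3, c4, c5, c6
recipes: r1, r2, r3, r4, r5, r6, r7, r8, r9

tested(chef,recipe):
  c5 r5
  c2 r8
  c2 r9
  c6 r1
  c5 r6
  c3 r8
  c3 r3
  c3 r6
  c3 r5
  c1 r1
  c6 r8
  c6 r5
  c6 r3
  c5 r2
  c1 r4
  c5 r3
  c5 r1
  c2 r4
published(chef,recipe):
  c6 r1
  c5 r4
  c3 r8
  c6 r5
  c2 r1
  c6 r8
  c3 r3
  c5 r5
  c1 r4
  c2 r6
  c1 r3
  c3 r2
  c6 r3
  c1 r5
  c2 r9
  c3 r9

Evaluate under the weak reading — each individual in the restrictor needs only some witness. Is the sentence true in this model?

True

"it" takes "a recipe" as antecedent — a donkey pronoun bound across the clause boundary.
Weak reading: every chef c with some tested-recipe has at least one tested-recipe r such that published(c,r).
Per chef: c1:✓  c2:✓  c3:✓  c5:✓  c6:✓
Every chef in the restrictor has a witness.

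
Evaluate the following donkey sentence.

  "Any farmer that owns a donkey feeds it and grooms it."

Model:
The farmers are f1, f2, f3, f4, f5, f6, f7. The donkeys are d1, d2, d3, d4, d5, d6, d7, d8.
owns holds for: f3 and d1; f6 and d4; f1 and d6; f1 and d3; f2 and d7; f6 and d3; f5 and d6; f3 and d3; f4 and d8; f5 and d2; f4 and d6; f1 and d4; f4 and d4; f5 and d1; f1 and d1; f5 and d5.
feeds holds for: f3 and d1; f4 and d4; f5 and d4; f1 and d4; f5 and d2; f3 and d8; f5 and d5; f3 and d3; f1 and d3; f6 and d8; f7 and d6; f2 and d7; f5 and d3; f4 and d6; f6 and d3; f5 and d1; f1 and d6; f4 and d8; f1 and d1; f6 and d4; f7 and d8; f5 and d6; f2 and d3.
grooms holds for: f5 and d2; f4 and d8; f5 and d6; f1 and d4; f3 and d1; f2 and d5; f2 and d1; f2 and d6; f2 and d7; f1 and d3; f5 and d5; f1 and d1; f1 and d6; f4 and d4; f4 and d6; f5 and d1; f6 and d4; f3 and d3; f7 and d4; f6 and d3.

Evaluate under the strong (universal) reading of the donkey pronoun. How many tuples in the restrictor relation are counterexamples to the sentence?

"it" takes "a donkey" as antecedent — a donkey pronoun bound across the clause boundary.
Strong reading: for every (f,d) with owns(f,d), feeds(f,d) ∧ grooms(f,d).
Restrictor pairs: (f1,d1) ✓  (f1,d3) ✓  (f1,d4) ✓  (f1,d6) ✓  (f2,d7) ✓  (f3,d1) ✓  (f3,d3) ✓  (f4,d4) ✓  (f4,d6) ✓  (f4,d8) ✓  (f5,d1) ✓  (f5,d2) ✓  (f5,d5) ✓  (f5,d6) ✓  (f6,d3) ✓  (f6,d4) ✓
Counterexamples (restrictor pairs failing the scope): 0.

0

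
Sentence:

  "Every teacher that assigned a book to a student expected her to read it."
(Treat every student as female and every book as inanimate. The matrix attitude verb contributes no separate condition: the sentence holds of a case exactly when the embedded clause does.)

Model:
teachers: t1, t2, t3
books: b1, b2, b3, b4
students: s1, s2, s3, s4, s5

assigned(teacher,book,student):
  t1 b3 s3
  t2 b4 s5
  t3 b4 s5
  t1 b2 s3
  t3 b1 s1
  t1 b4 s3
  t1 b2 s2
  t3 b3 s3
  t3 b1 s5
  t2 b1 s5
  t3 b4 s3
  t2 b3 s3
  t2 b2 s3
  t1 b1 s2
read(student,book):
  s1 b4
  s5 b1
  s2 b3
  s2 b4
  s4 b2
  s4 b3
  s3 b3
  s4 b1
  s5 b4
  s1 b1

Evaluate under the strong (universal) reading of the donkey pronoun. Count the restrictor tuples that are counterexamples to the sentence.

"her" takes "a student" as antecedent and "it" takes "a book"; both are donkey pronouns co-varying with the restrictor.
Strong reading: for every (t,b,s) with assigned(t,b,s), read(s,b).
Restrictor triples: (t1,b1,s2)→read(s2,b1) ✗  (t1,b2,s2)→read(s2,b2) ✗  (t1,b2,s3)→read(s3,b2) ✗  (t1,b3,s3)→read(s3,b3) ✓  (t1,b4,s3)→read(s3,b4) ✗  (t2,b1,s5)→read(s5,b1) ✓  (t2,b2,s3)→read(s3,b2) ✗  (t2,b3,s3)→read(s3,b3) ✓  (t2,b4,s5)→read(s5,b4) ✓  (t3,b1,s1)→read(s1,b1) ✓  (t3,b1,s5)→read(s5,b1) ✓  (t3,b3,s3)→read(s3,b3) ✓  (t3,b4,s3)→read(s3,b4) ✗  (t3,b4,s5)→read(s5,b4) ✓
Counterexamples (restrictor triples failing the scope): 6.

6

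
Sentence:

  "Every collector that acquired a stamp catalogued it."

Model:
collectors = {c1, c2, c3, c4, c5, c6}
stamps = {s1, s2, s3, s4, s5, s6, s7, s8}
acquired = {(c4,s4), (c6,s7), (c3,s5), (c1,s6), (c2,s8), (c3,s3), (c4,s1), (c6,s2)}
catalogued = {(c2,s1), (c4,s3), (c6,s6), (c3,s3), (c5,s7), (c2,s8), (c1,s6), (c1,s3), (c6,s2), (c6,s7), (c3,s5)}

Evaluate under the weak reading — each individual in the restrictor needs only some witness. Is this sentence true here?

"it" takes "a stamp" as antecedent — a donkey pronoun bound across the clause boundary.
Weak reading: every collector c with some acquired-stamp has at least one acquired-stamp s such that catalogued(c,s).
Per collector: c1:✓  c2:✓  c3:✓  c4:✗  c6:✓
c4 has no witness among its acquired-stamps.

False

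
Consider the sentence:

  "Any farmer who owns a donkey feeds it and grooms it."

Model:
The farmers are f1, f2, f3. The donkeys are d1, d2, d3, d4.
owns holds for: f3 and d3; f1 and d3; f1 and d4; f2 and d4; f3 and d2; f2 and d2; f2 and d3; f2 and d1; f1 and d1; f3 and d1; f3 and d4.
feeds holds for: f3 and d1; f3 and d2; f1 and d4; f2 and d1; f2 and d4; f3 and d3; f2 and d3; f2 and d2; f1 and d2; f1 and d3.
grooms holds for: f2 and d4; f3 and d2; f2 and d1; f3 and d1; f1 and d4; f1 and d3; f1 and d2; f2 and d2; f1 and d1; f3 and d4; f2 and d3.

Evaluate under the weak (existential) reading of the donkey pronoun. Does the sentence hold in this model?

True

"it" takes "a donkey" as antecedent — a donkey pronoun bound across the clause boundary.
Weak reading: every farmer f with some owns-donkey has at least one owns-donkey d such that feeds(f,d) ∧ grooms(f,d).
Per farmer: f1:✓  f2:✓  f3:✓
Every farmer in the restrictor has a witness.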